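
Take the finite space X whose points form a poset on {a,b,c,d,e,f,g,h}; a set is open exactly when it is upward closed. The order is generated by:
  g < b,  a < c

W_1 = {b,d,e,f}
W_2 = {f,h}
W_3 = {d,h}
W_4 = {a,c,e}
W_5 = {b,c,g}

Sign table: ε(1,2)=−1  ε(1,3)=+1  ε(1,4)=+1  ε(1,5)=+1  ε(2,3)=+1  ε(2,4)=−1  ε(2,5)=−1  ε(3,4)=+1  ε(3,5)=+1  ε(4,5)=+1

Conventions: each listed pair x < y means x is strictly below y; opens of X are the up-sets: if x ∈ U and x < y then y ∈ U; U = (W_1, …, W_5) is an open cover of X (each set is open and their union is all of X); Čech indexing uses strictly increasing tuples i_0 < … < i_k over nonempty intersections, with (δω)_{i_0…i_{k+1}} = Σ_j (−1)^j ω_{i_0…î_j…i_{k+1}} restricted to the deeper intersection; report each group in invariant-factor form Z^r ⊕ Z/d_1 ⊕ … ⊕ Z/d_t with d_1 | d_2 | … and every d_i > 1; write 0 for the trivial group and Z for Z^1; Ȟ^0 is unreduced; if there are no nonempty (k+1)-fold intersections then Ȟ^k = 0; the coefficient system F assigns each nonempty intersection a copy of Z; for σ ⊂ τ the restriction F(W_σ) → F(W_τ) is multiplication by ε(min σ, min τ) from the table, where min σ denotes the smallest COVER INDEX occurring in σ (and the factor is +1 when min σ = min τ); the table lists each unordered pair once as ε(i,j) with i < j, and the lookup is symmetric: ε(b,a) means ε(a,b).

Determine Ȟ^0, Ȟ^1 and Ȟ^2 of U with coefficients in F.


nerve simplices:
  W12={f} W13={d} W14={e} W15={b} W23={h} W45={c}
C dims 5,6; δ0: rk 5, SNF 1^4·2
degree 0: 5−5−0 = 0 → Ȟ^0 ≅ 0
degree 1: 6−0−5 = 1 plus torsion [2] → Ȟ^1 ≅ Z ⊕ Z/2
degree 2: 0−0−0 = 0 → Ȟ^2 ≅ 0

Ȟ^0 ≅ 0,  Ȟ^1 ≅ Z ⊕ Z/2,  Ȟ^2 ≅ 0


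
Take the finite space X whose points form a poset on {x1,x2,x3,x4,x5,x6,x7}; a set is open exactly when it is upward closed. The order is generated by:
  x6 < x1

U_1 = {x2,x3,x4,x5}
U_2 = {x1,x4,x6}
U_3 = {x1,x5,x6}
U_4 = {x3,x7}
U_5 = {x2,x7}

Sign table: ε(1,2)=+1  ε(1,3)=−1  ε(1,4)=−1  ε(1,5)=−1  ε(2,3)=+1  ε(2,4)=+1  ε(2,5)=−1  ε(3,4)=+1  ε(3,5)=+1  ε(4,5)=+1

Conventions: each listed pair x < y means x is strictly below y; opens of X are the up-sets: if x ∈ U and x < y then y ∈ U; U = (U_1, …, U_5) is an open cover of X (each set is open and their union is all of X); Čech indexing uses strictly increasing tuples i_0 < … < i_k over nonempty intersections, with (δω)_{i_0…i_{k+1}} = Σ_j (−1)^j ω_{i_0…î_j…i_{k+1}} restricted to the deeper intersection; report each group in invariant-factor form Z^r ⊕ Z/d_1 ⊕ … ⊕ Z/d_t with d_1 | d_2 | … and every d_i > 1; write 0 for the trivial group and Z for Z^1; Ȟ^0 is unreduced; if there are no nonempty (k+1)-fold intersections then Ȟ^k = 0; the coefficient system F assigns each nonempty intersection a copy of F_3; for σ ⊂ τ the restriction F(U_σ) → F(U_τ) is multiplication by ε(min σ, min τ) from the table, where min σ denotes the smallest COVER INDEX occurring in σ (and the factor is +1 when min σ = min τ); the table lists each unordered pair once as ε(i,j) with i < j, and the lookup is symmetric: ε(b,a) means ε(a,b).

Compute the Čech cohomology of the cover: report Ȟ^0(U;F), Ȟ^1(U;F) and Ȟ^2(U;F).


nonempty overlaps:
  U12={x4} U13={x5} U14={x3} U15={x2} U23={x1,x6} U45={x7}
C dims 5,6; δ0: rk_F3 5
degree 0: 5−5−0 = 0 → Ȟ^0 ≅ 0
degree 1: 6−0−5 = 1 → Ȟ^1 ≅ Z/3
degree 2: 0−0−0 = 0 → Ȟ^2 ≅ 0

Ȟ^0(U;F) ≅ 0,  Ȟ^1(U;F) ≅ Z/3,  Ȟ^2(U;F) ≅ 0


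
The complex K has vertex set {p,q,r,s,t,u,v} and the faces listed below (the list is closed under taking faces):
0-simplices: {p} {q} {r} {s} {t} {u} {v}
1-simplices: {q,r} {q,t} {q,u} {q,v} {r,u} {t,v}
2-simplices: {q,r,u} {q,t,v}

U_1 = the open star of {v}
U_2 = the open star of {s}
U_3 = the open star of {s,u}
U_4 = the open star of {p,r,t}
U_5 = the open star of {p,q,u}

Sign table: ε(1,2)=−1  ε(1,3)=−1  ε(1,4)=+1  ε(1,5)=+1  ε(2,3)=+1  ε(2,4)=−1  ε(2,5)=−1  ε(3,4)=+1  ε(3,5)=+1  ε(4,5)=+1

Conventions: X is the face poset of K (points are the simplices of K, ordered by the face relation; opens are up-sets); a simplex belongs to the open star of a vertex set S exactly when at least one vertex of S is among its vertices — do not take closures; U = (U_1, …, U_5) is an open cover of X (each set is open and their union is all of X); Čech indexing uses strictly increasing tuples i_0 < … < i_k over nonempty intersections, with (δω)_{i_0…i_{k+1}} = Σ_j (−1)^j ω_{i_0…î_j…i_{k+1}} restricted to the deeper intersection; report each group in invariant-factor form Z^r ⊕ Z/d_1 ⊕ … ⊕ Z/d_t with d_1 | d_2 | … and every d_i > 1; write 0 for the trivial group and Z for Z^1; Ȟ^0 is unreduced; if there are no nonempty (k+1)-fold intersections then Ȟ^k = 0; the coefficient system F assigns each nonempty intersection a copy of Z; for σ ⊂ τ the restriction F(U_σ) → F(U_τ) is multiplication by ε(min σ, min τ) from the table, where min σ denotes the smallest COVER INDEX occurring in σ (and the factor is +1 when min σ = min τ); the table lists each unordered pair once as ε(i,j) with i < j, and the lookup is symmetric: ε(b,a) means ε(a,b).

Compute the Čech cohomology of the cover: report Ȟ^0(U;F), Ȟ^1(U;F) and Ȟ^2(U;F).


cover nerve:
  U1={{v},{q,v},{t,v},{q,t,v}} U2={{s}} U3={{s},{u},{q,u},{r,u},{q,r,u}} U4={{p},{r},{t},{q,r},{q,t},{r,u},{t,v},{q,r,u},{q,t,v}} U5={{p},{q},{u},{q,r},{q,t},{q,u},{q,v},{r,u},{q,r,u},{q,t,v}}
  U14={{t,v},{q,t,v}} U15={{q,v},{q,t,v}} U23={{s}} U34={{r,u},{q,r,u}} U35={{u},{q,u},{r,u},{q,r,u}} U45={{p},{q,r},{q,t},{r,u},{q,r,u},{q,t,v}}
  U145={{q,t,v}} U345={{r,u},{q,r,u}}
C dims 5,6,2; δ0: rk 4, SNF 1^4; δ1: rk 2, SNF 1^2
Ȟ^0: (5−4)−0=1 ⇒ Z
Ȟ^1: (6−2)−4=0 ⇒ 0
Ȟ^2: (2−0)−2=0 ⇒ 0

Ȟ^0 ≅ Z, Ȟ^1 ≅ 0 and Ȟ^2 ≅ 0


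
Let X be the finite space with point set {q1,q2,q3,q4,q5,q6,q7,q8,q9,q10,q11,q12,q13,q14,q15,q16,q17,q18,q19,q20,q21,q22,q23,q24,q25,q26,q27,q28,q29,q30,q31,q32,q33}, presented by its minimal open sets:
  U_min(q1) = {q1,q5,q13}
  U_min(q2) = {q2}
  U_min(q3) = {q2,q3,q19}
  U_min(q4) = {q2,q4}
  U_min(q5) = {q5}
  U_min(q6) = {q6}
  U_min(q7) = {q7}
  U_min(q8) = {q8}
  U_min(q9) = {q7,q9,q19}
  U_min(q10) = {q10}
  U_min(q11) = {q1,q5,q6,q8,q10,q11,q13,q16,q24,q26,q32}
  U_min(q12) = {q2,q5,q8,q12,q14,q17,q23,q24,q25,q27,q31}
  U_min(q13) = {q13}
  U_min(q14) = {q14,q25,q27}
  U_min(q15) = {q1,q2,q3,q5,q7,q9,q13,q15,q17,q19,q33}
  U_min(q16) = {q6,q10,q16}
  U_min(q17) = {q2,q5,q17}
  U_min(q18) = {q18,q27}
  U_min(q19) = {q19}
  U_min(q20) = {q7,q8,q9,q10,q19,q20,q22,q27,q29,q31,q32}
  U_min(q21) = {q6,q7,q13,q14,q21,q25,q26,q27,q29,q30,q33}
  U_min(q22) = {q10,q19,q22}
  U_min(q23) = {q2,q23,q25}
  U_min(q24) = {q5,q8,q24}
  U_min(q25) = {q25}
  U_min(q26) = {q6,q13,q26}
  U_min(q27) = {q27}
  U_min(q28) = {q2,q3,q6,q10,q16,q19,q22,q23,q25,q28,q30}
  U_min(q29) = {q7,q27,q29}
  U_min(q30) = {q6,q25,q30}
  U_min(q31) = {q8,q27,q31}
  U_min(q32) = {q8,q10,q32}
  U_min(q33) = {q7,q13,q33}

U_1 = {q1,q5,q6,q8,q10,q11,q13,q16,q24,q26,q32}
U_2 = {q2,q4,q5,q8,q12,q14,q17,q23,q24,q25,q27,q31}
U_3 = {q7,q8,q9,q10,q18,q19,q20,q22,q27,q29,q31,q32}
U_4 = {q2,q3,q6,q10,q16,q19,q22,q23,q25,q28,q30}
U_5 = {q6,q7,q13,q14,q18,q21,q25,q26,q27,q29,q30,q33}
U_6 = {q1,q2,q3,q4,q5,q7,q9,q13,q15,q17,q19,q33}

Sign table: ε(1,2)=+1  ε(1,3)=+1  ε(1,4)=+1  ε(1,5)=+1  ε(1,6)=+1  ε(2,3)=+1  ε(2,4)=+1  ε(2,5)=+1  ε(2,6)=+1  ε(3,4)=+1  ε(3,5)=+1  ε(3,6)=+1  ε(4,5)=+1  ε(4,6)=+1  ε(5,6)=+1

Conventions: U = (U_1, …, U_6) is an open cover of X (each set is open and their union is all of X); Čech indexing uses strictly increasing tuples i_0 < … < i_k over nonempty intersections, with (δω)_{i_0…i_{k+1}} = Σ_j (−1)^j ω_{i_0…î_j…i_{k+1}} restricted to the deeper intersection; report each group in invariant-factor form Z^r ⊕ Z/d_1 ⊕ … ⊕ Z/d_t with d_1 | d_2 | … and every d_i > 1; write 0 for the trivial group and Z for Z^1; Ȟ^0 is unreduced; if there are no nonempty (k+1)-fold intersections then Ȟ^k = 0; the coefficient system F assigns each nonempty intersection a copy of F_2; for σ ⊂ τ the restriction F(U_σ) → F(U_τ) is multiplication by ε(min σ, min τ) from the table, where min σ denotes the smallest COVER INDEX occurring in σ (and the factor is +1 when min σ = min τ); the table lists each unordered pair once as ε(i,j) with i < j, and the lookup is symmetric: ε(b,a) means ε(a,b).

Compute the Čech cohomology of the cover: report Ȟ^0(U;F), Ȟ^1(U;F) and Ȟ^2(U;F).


nonempty intersections:
  U12={q5,q8,q24} U13={q8,q10,q32} U14={q6,q10,q16} U15={q6,q13,q26} U16={q1,q5,q13} U23={q8,q27,q31} U24={q2,q23,q25} U25={q14,q25,q27} U26={q2,q4,q5,q17} U34={q10,q19,q22} U35={q7,q18,q27,q29} U36={q7,q9,q19} U45={q6,q25,q30} U46={q2,q3,q19} U56={q7,q13,q33}
  U123={q8} U126={q5} U134={q10} U145={q6} U156={q13} U235={q27} U245={q25} U246={q2} U346={q19} U356={q7}
C dims 6,15,10; δ0: rk_F2 5; δ1: rk_F2 9
Ȟ^0: (6−5)−0=1 ⇒ Z/2
Ȟ^1: (15−9)−5=1 ⇒ Z/2
Ȟ^2: (10−0)−9=1 ⇒ Z/2

Ȟ^0 = Z/2, Ȟ^1 = Z/2, Ȟ^2 = Z/2


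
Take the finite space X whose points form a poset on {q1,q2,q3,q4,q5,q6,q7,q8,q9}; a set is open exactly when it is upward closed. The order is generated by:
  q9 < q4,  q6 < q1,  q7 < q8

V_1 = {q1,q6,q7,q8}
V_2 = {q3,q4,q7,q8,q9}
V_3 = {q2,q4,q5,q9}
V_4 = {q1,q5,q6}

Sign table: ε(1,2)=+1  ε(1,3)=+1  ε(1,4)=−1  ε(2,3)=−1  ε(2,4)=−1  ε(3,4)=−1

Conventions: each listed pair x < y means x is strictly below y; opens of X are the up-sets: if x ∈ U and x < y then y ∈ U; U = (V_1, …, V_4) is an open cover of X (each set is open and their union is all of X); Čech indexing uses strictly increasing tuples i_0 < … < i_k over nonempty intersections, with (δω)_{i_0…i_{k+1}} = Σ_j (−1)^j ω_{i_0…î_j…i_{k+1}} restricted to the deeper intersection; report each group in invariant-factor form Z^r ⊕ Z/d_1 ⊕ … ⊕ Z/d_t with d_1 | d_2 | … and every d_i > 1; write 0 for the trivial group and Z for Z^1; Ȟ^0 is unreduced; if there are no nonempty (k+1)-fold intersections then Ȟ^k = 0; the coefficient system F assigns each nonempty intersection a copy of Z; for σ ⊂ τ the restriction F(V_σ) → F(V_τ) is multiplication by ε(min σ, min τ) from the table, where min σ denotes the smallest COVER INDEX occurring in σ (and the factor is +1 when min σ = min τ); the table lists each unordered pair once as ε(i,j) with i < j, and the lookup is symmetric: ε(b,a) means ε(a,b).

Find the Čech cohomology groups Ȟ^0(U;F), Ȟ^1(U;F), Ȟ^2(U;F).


Ȟ^0(U;F) ≅ 0; Ȟ^1(U;F) ≅ Z/2; Ȟ^2(U;F) ≅ 0

nerve simplices:
  V12={q7,q8} V14={q1,q6} V23={q4,q9} V34={q5}
C dims 4,4; δ0: rk 4, SNF 1^3·2
degree 0: 4−4−0 = 0 → Ȟ^0 ≅ 0
degree 1: 4−0−4 = 0 plus torsion [2] → Ȟ^1 ≅ Z/2
degree 2: 0−0−0 = 0 → Ȟ^2 ≅ 0


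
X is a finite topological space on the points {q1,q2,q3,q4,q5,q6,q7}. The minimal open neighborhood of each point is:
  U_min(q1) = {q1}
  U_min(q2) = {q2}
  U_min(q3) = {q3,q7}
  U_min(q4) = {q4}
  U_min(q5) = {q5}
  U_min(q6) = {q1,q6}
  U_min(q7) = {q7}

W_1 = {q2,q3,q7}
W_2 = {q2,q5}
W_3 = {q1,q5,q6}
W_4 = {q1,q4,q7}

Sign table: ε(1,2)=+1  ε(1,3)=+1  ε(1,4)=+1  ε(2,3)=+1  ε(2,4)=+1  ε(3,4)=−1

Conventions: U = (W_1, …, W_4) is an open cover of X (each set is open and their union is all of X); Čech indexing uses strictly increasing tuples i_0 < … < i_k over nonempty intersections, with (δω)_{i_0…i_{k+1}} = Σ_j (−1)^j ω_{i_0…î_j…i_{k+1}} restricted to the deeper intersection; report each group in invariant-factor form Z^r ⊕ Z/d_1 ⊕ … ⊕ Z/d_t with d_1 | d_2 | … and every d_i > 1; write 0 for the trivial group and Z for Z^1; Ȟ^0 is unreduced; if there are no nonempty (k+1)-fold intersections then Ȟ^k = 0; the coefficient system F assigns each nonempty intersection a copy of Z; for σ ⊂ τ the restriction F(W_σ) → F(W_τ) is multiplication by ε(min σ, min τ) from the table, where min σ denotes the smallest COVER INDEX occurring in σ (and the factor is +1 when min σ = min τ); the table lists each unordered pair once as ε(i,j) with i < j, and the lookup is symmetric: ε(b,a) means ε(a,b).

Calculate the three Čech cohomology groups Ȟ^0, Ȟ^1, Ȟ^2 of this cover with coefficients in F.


Ȟ^0(U;F) ≅ 0,  Ȟ^1(U;F) ≅ Z/2,  Ȟ^2(U;F) ≅ 0

nerve simplices:
  W12={q2} W14={q7} W23={q5} W34={q1}
C dims 4,4; δ0: rk 4, SNF 1^3·2
degree 0: 4−4−0 = 0 → Ȟ^0 ≅ 0
degree 1: 4−0−4 = 0 plus torsion [2] → Ȟ^1 ≅ Z/2
degree 2: 0−0−0 = 0 → Ȟ^2 ≅ 0


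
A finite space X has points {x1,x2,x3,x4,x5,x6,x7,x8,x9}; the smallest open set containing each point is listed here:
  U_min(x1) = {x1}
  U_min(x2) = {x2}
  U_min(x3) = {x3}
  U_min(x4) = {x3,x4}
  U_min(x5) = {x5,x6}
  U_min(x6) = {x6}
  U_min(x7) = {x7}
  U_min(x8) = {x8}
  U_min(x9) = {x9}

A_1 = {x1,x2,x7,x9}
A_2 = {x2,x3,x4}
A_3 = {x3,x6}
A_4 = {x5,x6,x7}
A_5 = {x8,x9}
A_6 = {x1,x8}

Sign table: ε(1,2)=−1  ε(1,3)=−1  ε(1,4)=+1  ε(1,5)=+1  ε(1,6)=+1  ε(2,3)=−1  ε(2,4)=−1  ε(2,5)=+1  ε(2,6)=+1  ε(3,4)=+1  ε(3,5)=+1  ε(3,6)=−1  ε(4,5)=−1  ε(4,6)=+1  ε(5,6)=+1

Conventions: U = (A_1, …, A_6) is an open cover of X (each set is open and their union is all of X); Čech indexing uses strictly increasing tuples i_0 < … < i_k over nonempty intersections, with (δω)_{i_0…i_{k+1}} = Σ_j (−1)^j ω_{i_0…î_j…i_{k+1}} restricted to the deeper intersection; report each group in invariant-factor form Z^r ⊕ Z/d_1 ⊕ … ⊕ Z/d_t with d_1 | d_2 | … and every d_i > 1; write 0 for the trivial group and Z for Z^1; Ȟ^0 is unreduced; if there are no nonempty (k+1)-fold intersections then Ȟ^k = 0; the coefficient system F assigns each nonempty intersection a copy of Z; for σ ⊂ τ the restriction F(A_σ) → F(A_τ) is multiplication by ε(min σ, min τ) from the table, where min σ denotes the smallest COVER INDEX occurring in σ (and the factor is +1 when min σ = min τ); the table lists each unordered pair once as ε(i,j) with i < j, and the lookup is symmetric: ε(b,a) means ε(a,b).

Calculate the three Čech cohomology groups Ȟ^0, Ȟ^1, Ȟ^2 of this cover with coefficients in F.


Ȟ^0 = Z,  Ȟ^1 = Z^2,  Ȟ^2 = 0

nonempty intersections:
  A12={x2} A14={x7} A15={x9} A16={x1} A23={x3} A34={x6} A56={x8}
C dims 6,7; δ0: rk 5, SNF 1^5
Ȟ^0: (6−5)−0=1 ⇒ Z
Ȟ^1: (7−0)−5=2 ⇒ Z^2
Ȟ^2: (0−0)−0=0 ⇒ 0


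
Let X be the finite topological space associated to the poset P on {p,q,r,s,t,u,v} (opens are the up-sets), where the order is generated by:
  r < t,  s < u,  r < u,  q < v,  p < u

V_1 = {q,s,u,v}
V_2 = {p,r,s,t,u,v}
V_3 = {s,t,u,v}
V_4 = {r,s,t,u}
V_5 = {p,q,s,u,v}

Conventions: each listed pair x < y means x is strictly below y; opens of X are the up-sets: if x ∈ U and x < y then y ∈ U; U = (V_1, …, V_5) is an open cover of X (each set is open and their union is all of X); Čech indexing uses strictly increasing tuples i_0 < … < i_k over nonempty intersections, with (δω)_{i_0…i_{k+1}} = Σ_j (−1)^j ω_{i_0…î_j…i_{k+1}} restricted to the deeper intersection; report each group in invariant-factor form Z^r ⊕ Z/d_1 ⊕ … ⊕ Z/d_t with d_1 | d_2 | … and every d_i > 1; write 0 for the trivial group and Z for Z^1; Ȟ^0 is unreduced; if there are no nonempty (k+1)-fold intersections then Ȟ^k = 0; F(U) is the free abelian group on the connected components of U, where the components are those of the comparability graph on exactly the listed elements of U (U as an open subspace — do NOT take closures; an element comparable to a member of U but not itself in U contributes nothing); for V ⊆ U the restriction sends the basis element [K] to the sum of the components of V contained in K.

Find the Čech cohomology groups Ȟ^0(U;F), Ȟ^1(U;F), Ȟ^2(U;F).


nonempty overlaps:
  V12={s,u,v} V13={s,u,v} V14={s,u} V15={q,s,u,v} V23={s,t,u,v} V24={r,s,t,u} V25={p,s,u,v} V34={s,t,u} V35={s,u,v} V45={s,u}
  V123={s,u,v} V124={s,u} V125={s,u,v} V134={s,u} V135={s,u,v} V145={s,u} V234={s,t,u} V235={s,u,v} V245={s,u} V345={s,u}
  V1234={s,u} V1235={s,u,v} V1245={s,u} V1345={s,u} V2345={s,u}
  V12345={s,u}
components per intersection:
  V1: {q,v} {s,u}
  V2: {p,r,s,t,u} {v}
  V3: {s,u} {t} {v}
  V4: {r,s,t,u}
  V5: {p,s,u} {q,v}
  V12: {s,u} {v}
  V13: {s,u} {v}
  V14: {s,u}
  V15: {q,v} {s,u}
  V23: {s,u} {t} {v}
  V24: {r,s,t,u}
  V25: {p,s,u} {v}
  V34: {s,u} {t}
  V35: {s,u} {v}
  V45: {s,u}
  V123: {s,u} {v}
  V124: {s,u}
  V125: {s,u} {v}
  V134: {s,u}
  V135: {s,u} {v}
  V145: {s,u}
  V234: {s,u} {t}
  V235: {s,u} {v}
  V245: {s,u}
  V345: {s,u}
  V1234: {s,u}
  V1235: {s,u} {v}
  V1245: {s,u}
  V1345: {s,u}
  V2345: {s,u}
  V12345: {s,u}
C dims 10,18,15,6; δ0: rk 8, SNF 1^8; δ1: rk 10, SNF 1^10; δ2: rk 5, SNF 1^5
degree 0: 10−8−0 = 2 → Ȟ^0 ≅ Z^2
degree 1: 18−10−8 = 0 → Ȟ^1 ≅ 0
degree 2: 15−5−10 = 0 → Ȟ^2 ≅ 0

Ȟ^0(U;F) ≅ Z^2; Ȟ^1(U;F) ≅ 0; Ȟ^2(U;F) ≅ 0


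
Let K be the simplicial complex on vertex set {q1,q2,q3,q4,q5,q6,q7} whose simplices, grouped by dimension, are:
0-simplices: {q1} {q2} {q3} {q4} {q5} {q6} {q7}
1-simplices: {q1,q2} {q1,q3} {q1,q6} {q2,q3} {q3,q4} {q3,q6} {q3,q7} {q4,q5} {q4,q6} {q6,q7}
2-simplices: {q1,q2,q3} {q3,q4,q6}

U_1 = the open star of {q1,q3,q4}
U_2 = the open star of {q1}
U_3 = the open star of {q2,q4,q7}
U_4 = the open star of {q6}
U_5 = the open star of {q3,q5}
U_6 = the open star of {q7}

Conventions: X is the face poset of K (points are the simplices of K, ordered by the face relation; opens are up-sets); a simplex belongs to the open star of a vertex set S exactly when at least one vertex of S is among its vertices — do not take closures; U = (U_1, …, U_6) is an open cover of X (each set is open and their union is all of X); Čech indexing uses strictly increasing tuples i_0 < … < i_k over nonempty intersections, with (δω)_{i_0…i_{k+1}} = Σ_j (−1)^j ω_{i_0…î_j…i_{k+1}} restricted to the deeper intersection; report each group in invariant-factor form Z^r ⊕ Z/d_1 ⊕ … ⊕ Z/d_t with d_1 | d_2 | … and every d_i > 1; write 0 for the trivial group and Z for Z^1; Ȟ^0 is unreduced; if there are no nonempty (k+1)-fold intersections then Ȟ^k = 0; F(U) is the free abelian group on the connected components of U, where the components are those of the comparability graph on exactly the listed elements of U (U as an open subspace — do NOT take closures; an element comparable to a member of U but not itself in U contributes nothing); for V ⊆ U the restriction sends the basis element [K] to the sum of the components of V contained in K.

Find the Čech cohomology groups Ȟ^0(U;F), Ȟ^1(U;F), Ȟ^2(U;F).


Ȟ^0 = Z,  Ȟ^1 = Z^2,  Ȟ^2 = 0

nonempty overlaps:
  U1={{q1},{q3},{q4},{q1,q2},{q1,q3},{q1,q6},{q2,q3},{q3,q4},{q3,q6},{q3,q7},{q4,q5},{q4,q6},{q1,q2,q3},{q3,q4,q6}} U2={{q1},{q1,q2},{q1,q3},{q1,q6},{q1,q2,q3}} U3={{q2},{q4},{q7},{q1,q2},{q2,q3},{q3,q4},{q3,q7},{q4,q5},{q4,q6},{q6,q7},{q1,q2,q3},{q3,q4,q6}} U4={{q6},{q1,q6},{q3,q6},{q4,q6},{q6,q7},{q3,q4,q6}} U5={{q3},{q5},{q1,q3},{q2,q3},{q3,q4},{q3,q6},{q3,q7},{q4,q5},{q1,q2,q3},{q3,q4,q6}} U6={{q7},{q3,q7},{q6,q7}}
  U12={{q1},{q1,q2},{q1,q3},{q1,q6},{q1,q2,q3}} U13={{q4},{q1,q2},{q2,q3},{q3,q4},{q3,q7},{q4,q5},{q4,q6},{q1,q2,q3},{q3,q4,q6}} U14={{q1,q6},{q3,q6},{q4,q6},{q3,q4,q6}} U15={{q3},{q1,q3},{q2,q3},{q3,q4},{q3,q6},{q3,q7},{q4,q5},{q1,q2,q3},{q3,q4,q6}} U16={{q3,q7}} U23={{q1,q2},{q1,q2,q3}} U24={{q1,q6}} U25={{q1,q3},{q1,q2,q3}} U34={{q4,q6},{q6,q7},{q3,q4,q6}} U35={{q2,q3},{q3,q4},{q3,q7},{q4,q5},{q1,q2,q3},{q3,q4,q6}} U36={{q7},{q3,q7},{q6,q7}} U45={{q3,q6},{q3,q4,q6}} U46={{q6,q7}} U56={{q3,q7}}
  U123={{q1,q2},{q1,q2,q3}} U124={{q1,q6}} U125={{q1,q3},{q1,q2,q3}} U134={{q4,q6},{q3,q4,q6}} U135={{q2,q3},{q3,q4},{q3,q7},{q4,q5},{q1,q2,q3},{q3,q4,q6}} U136={{q3,q7}} U145={{q3,q6},{q3,q4,q6}} U156={{q3,q7}} U235={{q1,q2,q3}} U345={{q3,q4,q6}} U346={{q6,q7}} U356={{q3,q7}}
  U1235={{q1,q2,q3}} U1345={{q3,q4,q6}} U1356={{q3,q7}}
components per intersection:
  U1: {{q1},{q3},{q4},{q1,q2},{q1,q3},{q1,q6},{q2,q3},{q3,q4},{q3,q6},{q3,q7},{q4,q5},{q4,q6},{q1,q2,q3},{q3,q4,q6}}
  U2: {{q1},{q1,q2},{q1,q3},{q1,q6},{q1,q2,q3}}
  U3: {{q2},{q1,q2},{q2,q3},{q1,q2,q3}} {{q4},{q3,q4},{q4,q5},{q4,q6},{q3,q4,q6}} {{q7},{q3,q7},{q6,q7}}
  U4: {{q6},{q1,q6},{q3,q6},{q4,q6},{q6,q7},{q3,q4,q6}}
  U5: {{q3},{q1,q3},{q2,q3},{q3,q4},{q3,q6},{q3,q7},{q1,q2,q3},{q3,q4,q6}} {{q5},{q4,q5}}
  U6: {{q7},{q3,q7},{q6,q7}}
  U12: {{q1},{q1,q2},{q1,q3},{q1,q6},{q1,q2,q3}}
  U13: {{q4},{q3,q4},{q4,q5},{q4,q6},{q3,q4,q6}} {{q1,q2},{q2,q3},{q1,q2,q3}} {{q3,q7}}
  U14: {{q1,q6}} {{q3,q6},{q4,q6},{q3,q4,q6}}
  U15: {{q3},{q1,q3},{q2,q3},{q3,q4},{q3,q6},{q3,q7},{q1,q2,q3},{q3,q4,q6}} {{q4,q5}}
  U16: {{q3,q7}}
  U23: {{q1,q2},{q1,q2,q3}}
  U24: {{q1,q6}}
  U25: {{q1,q3},{q1,q2,q3}}
  U34: {{q4,q6},{q3,q4,q6}} {{q6,q7}}
  U35: {{q2,q3},{q1,q2,q3}} {{q3,q4},{q3,q4,q6}} {{q3,q7}} {{q4,q5}}
  U36: {{q7},{q3,q7},{q6,q7}}
  U45: {{q3,q6},{q3,q4,q6}}
  U46: {{q6,q7}}
  U56: {{q3,q7}}
  U123: {{q1,q2},{q1,q2,q3}}
  U124: {{q1,q6}}
  U125: {{q1,q3},{q1,q2,q3}}
  U134: {{q4,q6},{q3,q4,q6}}
  U135: {{q2,q3},{q1,q2,q3}} {{q3,q4},{q3,q4,q6}} {{q3,q7}} {{q4,q5}}
  U136: {{q3,q7}}
  U145: {{q3,q6},{q3,q4,q6}}
  U156: {{q3,q7}}
  U235: {{q1,q2,q3}}
  U345: {{q3,q4,q6}}
  U346: {{q6,q7}}
  U356: {{q3,q7}}
  U1235: {{q1,q2,q3}}
  U1345: {{q3,q4,q6}}
  U1356: {{q3,q7}}
C dims 9,22,15,3; δ0: rk 8, SNF 1^8; δ1: rk 12, SNF 1^12; δ2: rk 3, SNF 1^3
degree 0: 9−8−0 = 1 → Ȟ^0 ≅ Z
degree 1: 22−12−8 = 2 → Ȟ^1 ≅ Z^2
degree 2: 15−3−12 = 0 → Ȟ^2 ≅ 0


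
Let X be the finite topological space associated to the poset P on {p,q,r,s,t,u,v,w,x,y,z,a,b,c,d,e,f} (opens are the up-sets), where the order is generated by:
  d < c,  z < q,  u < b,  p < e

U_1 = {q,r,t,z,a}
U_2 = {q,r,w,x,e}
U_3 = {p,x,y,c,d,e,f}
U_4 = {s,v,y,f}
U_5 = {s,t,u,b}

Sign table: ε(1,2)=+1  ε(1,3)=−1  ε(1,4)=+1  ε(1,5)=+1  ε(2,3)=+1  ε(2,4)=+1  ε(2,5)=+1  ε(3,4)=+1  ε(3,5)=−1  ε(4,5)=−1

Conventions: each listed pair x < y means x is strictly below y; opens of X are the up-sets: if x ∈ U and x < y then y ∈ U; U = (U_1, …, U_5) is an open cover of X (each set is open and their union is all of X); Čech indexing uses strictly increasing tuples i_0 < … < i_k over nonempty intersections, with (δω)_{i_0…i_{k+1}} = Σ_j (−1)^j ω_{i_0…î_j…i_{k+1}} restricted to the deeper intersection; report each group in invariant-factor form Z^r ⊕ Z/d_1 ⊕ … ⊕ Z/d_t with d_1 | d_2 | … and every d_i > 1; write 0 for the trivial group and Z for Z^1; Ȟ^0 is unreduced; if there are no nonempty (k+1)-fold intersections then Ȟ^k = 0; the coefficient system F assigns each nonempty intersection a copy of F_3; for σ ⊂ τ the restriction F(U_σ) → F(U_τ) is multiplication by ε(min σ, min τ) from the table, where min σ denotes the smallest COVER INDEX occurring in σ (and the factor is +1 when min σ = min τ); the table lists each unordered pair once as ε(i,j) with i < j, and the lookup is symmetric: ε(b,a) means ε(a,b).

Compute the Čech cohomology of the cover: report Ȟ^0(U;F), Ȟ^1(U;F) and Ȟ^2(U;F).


Ȟ^0 ≅ 0,  Ȟ^1 ≅ 0,  Ȟ^2 ≅ 0

nonempty intersections:
  U12={q,r} U15={t} U23={x,e} U34={y,f} U45={s}
C dims 5,5; δ0: rk_F3 5
Ȟ^0: (5−5)−0=0 ⇒ 0
Ȟ^1: (5−0)−5=0 ⇒ 0
Ȟ^2: (0−0)−0=0 ⇒ 0


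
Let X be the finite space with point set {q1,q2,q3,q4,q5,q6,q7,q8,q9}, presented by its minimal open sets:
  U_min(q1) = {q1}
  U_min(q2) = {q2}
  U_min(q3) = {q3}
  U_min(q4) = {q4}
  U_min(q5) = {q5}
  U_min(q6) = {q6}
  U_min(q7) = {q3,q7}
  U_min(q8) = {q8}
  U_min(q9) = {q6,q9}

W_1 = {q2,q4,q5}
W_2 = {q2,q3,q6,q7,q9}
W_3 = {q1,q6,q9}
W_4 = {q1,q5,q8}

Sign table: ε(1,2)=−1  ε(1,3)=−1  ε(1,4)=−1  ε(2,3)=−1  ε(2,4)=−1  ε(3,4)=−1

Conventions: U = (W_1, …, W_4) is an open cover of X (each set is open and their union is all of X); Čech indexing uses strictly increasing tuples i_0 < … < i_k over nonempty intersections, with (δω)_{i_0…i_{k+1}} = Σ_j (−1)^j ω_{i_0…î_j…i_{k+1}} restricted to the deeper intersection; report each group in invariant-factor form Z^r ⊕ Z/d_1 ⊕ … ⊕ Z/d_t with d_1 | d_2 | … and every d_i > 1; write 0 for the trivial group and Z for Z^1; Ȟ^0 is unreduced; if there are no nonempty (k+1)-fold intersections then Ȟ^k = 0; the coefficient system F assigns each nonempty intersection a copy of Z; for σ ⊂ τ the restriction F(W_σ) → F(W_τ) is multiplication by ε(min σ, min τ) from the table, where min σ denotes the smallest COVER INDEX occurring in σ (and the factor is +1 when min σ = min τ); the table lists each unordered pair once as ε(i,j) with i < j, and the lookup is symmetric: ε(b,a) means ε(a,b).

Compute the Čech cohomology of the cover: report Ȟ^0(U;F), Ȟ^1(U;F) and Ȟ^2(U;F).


cover nerve:
  W12={q2} W14={q5} W23={q6,q9} W34={q1}
C dims 4,4; δ0: rk 3, SNF 1^3
Ȟ^0: (4−3)−0=1 ⇒ Z
Ȟ^1: (4−0)−3=1 ⇒ Z
Ȟ^2: (0−0)−0=0 ⇒ 0

Ȟ^0 ≅ Z, Ȟ^1 ≅ Z, Ȟ^2 ≅ 0


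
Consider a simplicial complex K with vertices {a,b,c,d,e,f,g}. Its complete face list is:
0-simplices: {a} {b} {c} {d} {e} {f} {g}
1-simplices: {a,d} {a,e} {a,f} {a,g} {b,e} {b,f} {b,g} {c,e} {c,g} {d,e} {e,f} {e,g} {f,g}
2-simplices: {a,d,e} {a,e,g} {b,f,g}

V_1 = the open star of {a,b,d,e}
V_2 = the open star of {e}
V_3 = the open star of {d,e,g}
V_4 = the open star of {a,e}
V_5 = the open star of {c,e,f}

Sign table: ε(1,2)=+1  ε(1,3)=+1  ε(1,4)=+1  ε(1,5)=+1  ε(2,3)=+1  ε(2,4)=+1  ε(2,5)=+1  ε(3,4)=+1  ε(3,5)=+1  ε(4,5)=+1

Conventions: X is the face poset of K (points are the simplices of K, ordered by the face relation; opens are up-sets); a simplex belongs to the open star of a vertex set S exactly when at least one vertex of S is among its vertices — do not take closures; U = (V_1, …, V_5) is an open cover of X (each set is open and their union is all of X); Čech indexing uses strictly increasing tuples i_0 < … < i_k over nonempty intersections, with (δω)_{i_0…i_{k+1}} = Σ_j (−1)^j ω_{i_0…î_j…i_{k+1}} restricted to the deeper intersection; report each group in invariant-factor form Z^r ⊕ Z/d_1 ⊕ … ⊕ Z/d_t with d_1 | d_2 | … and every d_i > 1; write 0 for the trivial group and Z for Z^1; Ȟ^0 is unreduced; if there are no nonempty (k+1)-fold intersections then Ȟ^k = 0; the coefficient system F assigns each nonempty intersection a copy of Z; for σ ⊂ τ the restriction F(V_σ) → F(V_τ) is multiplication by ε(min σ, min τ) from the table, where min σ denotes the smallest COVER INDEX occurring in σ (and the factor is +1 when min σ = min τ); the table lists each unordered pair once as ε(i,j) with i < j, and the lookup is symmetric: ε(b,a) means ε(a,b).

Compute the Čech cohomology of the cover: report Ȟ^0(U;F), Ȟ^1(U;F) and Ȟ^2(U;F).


Ȟ^0 ≅ Z; Ȟ^1 ≅ 0; Ȟ^2 ≅ 0

nonempty intersections:
  V1={{a},{b},{d},{e},{a,d},{a,e},{a,f},{a,g},{b,e},{b,f},{b,g},{c,e},{d,e},{e,f},{e,g},{a,d,e},{a,e,g},{b,f,g}} V2={{e},{a,e},{b,e},{c,e},{d,e},{e,f},{e,g},{a,d,e},{a,e,g}} V3={{d},{e},{g},{a,d},{a,e},{a,g},{b,e},{b,g},{c,e},{c,g},{d,e},{e,f},{e,g},{f,g},{a,d,e},{a,e,g},{b,f,g}} V4={{a},{e},{a,d},{a,e},{a,f},{a,g},{b,e},{c,e},{d,e},{e,f},{e,g},{a,d,e},{a,e,g}} V5={{c},{e},{f},{a,e},{a,f},{b,e},{b,f},{c,e},{c,g},{d,e},{e,f},{e,g},{f,g},{a,d,e},{a,e,g},{b,f,g}}
  V12={{e},{a,e},{b,e},{c,e},{d,e},{e,f},{e,g},{a,d,e},{a,e,g}} V13={{d},{e},{a,d},{a,e},{a,g},{b,e},{b,g},{c,e},{d,e},{e,f},{e,g},{a,d,e},{a,e,g},{b,f,g}} V14={{a},{e},{a,d},{a,e},{a,f},{a,g},{b,e},{c,e},{d,e},{e,f},{e,g},{a,d,e},{a,e,g}} V15={{e},{a,e},{a,f},{b,e},{b,f},{c,e},{d,e},{e,f},{e,g},{a,d,e},{a,e,g},{b,f,g}} V23={{e},{a,e},{b,e},{c,e},{d,e},{e,f},{e,g},{a,d,e},{a,e,g}} V24={{e},{a,e},{b,e},{c,e},{d,e},{e,f},{e,g},{a,d,e},{a,e,g}} V25={{e},{a,e},{b,e},{c,e},{d,e},{e,f},{e,g},{a,d,e},{a,e,g}} V34={{e},{a,d},{a,e},{a,g},{b,e},{c,e},{d,e},{e,f},{e,g},{a,d,e},{a,e,g}} V35={{e},{a,e},{b,e},{c,e},{c,g},{d,e},{e,f},{e,g},{f,g},{a,d,e},{a,e,g},{b,f,g}} V45={{e},{a,e},{a,f},{b,e},{c,e},{d,e},{e,f},{e,g},{a,d,e},{a,e,g}}
  V123={{e},{a,e},{b,e},{c,e},{d,e},{e,f},{e,g},{a,d,e},{a,e,g}} V124={{e},{a,e},{b,e},{c,e},{d,e},{e,f},{e,g},{a,d,e},{a,e,g}} V125={{e},{a,e},{b,e},{c,e},{d,e},{e,f},{e,g},{a,d,e},{a,e,g}} V134={{e},{a,d},{a,e},{a,g},{b,e},{c,e},{d,e},{e,f},{e,g},{a,d,e},{a,e,g}} V135={{e},{a,e},{b,e},{c,e},{d,e},{e,f},{e,g},{a,d,e},{a,e,g},{b,f,g}} V145={{e},{a,e},{a,f},{b,e},{c,e},{d,e},{e,f},{e,g},{a,d,e},{a,e,g}} V234={{e},{a,e},{b,e},{c,e},{d,e},{e,f},{e,g},{a,d,e},{a,e,g}} V235={{e},{a,e},{b,e},{c,e},{d,e},{e,f},{e,g},{a,d,e},{a,e,g}} V245={{e},{a,e},{b,e},{c,e},{d,e},{e,f},{e,g},{a,d,e},{a,e,g}} V345={{e},{a,e},{b,e},{c,e},{d,e},{e,f},{e,g},{a,d,e},{a,e,g}}
  V1234={{e},{a,e},{b,e},{c,e},{d,e},{e,f},{e,g},{a,d,e},{a,e,g}} V1235={{e},{a,e},{b,e},{c,e},{d,e},{e,f},{e,g},{a,d,e},{a,e,g}} V1245={{e},{a,e},{b,e},{c,e},{d,e},{e,f},{e,g},{a,d,e},{a,e,g}} V1345={{e},{a,e},{b,e},{c,e},{d,e},{e,f},{e,g},{a,d,e},{a,e,g}} V2345={{e},{a,e},{b,e},{c,e},{d,e},{e,f},{e,g},{a,d,e},{a,e,g}}
  V12345={{e},{a,e},{b,e},{c,e},{d,e},{e,f},{e,g},{a,d,e},{a,e,g}}
C dims 5,10,10,5; δ0: rk 4, SNF 1^4; δ1: rk 6, SNF 1^6; δ2: rk 4, SNF 1^4
Ȟ^0: (5−4)−0=1 ⇒ Z
Ȟ^1: (10−6)−4=0 ⇒ 0
Ȟ^2: (10−4)−6=0 ⇒ 0


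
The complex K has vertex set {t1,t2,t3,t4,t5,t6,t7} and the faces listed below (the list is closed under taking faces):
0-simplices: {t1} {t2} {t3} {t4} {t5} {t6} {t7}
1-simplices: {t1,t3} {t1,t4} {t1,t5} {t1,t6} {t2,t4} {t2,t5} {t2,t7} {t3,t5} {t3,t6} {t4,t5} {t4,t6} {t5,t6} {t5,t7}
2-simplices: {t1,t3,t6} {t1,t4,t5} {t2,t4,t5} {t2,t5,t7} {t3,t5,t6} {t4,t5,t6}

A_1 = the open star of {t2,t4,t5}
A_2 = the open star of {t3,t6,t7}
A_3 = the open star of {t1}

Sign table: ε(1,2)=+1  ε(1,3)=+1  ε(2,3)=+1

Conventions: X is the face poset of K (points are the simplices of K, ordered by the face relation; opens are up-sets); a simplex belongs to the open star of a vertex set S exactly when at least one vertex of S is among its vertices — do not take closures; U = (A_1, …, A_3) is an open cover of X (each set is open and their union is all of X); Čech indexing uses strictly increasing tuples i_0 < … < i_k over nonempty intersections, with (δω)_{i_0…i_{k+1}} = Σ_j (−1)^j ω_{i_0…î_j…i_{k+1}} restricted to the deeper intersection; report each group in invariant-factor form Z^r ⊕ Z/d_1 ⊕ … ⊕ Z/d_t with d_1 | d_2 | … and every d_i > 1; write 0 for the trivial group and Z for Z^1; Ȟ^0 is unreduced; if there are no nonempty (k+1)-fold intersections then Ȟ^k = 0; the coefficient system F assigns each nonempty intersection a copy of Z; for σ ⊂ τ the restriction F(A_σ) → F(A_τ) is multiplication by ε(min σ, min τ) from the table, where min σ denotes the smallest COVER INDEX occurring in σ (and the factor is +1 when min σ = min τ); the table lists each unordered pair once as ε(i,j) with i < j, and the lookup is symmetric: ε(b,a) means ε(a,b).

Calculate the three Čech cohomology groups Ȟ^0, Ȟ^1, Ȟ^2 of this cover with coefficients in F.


Ȟ^0 = Z, Ȟ^1 = Z, Ȟ^2 = 0

nerve of the cover:
  A1={{t2},{t4},{t5},{t1,t4},{t1,t5},{t2,t4},{t2,t5},{t2,t7},{t3,t5},{t4,t5},{t4,t6},{t5,t6},{t5,t7},{t1,t4,t5},{t2,t4,t5},{t2,t5,t7},{t3,t5,t6},{t4,t5,t6}} A2={{t3},{t6},{t7},{t1,t3},{t1,t6},{t2,t7},{t3,t5},{t3,t6},{t4,t6},{t5,t6},{t5,t7},{t1,t3,t6},{t2,t5,t7},{t3,t5,t6},{t4,t5,t6}} A3={{t1},{t1,t3},{t1,t4},{t1,t5},{t1,t6},{t1,t3,t6},{t1,t4,t5}}
  A12={{t2,t7},{t3,t5},{t4,t6},{t5,t6},{t5,t7},{t2,t5,t7},{t3,t5,t6},{t4,t5,t6}} A13={{t1,t4},{t1,t5},{t1,t4,t5}} A23={{t1,t3},{t1,t6},{t1,t3,t6}}
C dims 3,3; δ0: rk 2, SNF 1^2
Ȟ^0 = (3 − 2) − 0 = 1, so Ȟ^0 ≅ Z
Ȟ^1 = (3 − 0) − 2 = 1, so Ȟ^1 ≅ Z
Ȟ^2 = (0 − 0) − 0 = 0, so Ȟ^2 ≅ 0


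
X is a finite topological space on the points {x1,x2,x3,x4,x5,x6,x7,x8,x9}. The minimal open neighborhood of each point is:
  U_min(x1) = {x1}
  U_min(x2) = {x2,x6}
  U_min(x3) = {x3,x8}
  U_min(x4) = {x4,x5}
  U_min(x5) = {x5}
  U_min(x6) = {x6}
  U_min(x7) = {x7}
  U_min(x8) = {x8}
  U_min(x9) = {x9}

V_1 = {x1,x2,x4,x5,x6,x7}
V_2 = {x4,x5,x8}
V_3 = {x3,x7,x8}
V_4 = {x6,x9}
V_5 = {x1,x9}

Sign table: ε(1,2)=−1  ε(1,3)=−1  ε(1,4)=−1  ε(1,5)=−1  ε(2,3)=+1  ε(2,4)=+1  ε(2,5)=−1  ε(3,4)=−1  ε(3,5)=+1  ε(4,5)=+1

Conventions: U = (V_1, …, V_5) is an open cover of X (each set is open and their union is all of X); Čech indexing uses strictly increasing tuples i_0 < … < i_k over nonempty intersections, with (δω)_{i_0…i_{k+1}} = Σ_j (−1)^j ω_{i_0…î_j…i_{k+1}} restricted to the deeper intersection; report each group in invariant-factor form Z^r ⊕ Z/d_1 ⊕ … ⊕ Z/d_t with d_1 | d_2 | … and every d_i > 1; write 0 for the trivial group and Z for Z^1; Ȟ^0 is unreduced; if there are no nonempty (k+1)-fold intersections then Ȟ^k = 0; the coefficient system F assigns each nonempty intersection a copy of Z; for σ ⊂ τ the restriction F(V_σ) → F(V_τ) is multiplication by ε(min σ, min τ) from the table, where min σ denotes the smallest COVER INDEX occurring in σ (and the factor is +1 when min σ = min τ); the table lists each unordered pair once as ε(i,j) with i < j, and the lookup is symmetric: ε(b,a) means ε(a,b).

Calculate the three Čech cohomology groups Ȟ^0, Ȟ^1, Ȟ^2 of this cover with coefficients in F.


Ȟ^0(U;F) ≅ Z, Ȟ^1(U;F) ≅ Z^2, Ȟ^2(U;F) ≅ 0

nonempty overlaps:
  V12={x4,x5} V13={x7} V14={x6} V15={x1} V23={x8} V45={x9}
C dims 5,6; δ0: rk 4, SNF 1^4
degree 0: 5−4−0 = 1 → Ȟ^0 ≅ Z
degree 1: 6−0−4 = 2 → Ȟ^1 ≅ Z^2
degree 2: 0−0−0 = 0 → Ȟ^2 ≅ 0


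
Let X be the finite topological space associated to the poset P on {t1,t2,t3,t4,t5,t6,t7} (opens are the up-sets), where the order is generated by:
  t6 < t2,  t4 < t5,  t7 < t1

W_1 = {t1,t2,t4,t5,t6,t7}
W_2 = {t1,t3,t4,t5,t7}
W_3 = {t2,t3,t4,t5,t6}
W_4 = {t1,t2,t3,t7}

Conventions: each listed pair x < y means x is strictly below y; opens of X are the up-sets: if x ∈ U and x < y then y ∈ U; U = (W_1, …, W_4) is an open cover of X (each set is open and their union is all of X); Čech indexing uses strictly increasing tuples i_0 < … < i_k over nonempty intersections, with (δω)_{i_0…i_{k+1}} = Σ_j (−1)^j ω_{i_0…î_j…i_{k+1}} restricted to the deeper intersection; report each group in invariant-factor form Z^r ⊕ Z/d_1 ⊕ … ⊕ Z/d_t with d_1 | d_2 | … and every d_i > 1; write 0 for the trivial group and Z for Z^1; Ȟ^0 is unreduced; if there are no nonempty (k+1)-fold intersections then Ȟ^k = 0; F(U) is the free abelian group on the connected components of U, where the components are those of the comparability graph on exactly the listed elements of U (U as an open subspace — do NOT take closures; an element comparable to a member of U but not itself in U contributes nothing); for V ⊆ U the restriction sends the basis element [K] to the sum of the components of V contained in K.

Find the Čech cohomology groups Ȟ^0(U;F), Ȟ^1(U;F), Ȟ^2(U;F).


cover nerve:
  W12={t1,t4,t5,t7} W13={t2,t4,t5,t6} W14={t1,t2,t7} W23={t3,t4,t5} W24={t1,t3,t7} W34={t2,t3}
  W123={t4,t5} W124={t1,t7} W134={t2} W234={t3}
components per intersection:
  W1: {t1,t7} {t2,t6} {t4,t5}
  W2: {t1,t7} {t3} {t4,t5}
  W3: {t2,t6} {t3} {t4,t5}
  W4: {t1,t7} {t2} {t3}
  W12: {t1,t7} {t4,t5}
  W13: {t2,t6} {t4,t5}
  W14: {t1,t7} {t2}
  W23: {t3} {t4,t5}
  W24: {t1,t7} {t3}
  W34: {t2} {t3}
  W123: {t4,t5}
  W124: {t1,t7}
  W134: {t2}
  W234: {t3}
C dims 12,12,4; δ0: rk 8, SNF 1^8; δ1: rk 4, SNF 1^4
Ȟ^0: (12−8)−0=4 ⇒ Z^4
Ȟ^1: (12−4)−8=0 ⇒ 0
Ȟ^2: (4−0)−4=0 ⇒ 0

Ȟ^0(U;F) ≅ Z^4,  Ȟ^1(U;F) ≅ 0,  Ȟ^2(U;F) ≅ 0


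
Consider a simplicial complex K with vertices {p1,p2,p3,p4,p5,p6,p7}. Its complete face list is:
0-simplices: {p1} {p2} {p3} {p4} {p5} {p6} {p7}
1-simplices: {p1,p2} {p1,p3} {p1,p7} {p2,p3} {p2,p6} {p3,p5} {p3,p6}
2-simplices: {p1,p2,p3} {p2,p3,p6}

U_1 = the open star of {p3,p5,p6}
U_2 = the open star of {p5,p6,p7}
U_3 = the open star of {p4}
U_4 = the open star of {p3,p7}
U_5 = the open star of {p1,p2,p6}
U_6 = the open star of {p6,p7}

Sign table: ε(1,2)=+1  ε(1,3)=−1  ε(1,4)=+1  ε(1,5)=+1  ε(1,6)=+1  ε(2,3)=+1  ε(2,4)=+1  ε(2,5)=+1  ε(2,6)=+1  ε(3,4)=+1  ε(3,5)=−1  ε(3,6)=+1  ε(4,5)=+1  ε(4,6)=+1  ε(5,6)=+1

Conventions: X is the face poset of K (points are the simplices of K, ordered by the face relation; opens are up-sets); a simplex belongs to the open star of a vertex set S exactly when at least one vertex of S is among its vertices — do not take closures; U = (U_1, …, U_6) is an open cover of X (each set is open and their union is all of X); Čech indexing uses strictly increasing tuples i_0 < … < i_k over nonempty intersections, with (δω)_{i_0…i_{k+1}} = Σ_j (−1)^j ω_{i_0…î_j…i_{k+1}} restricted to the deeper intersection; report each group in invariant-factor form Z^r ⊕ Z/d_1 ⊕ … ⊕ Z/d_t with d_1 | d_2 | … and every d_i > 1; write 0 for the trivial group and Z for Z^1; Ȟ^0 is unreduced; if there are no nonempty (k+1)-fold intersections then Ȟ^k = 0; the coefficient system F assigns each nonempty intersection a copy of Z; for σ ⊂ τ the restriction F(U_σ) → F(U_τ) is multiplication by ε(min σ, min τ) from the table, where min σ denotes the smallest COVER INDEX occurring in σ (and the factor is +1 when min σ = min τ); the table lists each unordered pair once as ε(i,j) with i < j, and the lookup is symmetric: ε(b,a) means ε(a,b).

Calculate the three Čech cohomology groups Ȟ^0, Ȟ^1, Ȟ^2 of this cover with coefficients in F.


nerve simplices:
  U1={{p3},{p5},{p6},{p1,p3},{p2,p3},{p2,p6},{p3,p5},{p3,p6},{p1,p2,p3},{p2,p3,p6}} U2={{p5},{p6},{p7},{p1,p7},{p2,p6},{p3,p5},{p3,p6},{p2,p3,p6}} U3={{p4}} U4={{p3},{p7},{p1,p3},{p1,p7},{p2,p3},{p3,p5},{p3,p6},{p1,p2,p3},{p2,p3,p6}} U5={{p1},{p2},{p6},{p1,p2},{p1,p3},{p1,p7},{p2,p3},{p2,p6},{p3,p6},{p1,p2,p3},{p2,p3,p6}} U6={{p6},{p7},{p1,p7},{p2,p6},{p3,p6},{p2,p3,p6}}
  U12={{p5},{p6},{p2,p6},{p3,p5},{p3,p6},{p2,p3,p6}} U14={{p3},{p1,p3},{p2,p3},{p3,p5},{p3,p6},{p1,p2,p3},{p2,p3,p6}} U15={{p6},{p1,p3},{p2,p3},{p2,p6},{p3,p6},{p1,p2,p3},{p2,p3,p6}} U16={{p6},{p2,p6},{p3,p6},{p2,p3,p6}} U24={{p7},{p1,p7},{p3,p5},{p3,p6},{p2,p3,p6}} U25={{p6},{p1,p7},{p2,p6},{p3,p6},{p2,p3,p6}} U26={{p6},{p7},{p1,p7},{p2,p6},{p3,p6},{p2,p3,p6}} U45={{p1,p3},{p1,p7},{p2,p3},{p3,p6},{p1,p2,p3},{p2,p3,p6}} U46={{p7},{p1,p7},{p3,p6},{p2,p3,p6}} U56={{p6},{p1,p7},{p2,p6},{p3,p6},{p2,p3,p6}}
  U124={{p3,p5},{p3,p6},{p2,p3,p6}} U125={{p6},{p2,p6},{p3,p6},{p2,p3,p6}} U126={{p6},{p2,p6},{p3,p6},{p2,p3,p6}} U145={{p1,p3},{p2,p3},{p3,p6},{p1,p2,p3},{p2,p3,p6}} U146={{p3,p6},{p2,p3,p6}} U156={{p6},{p2,p6},{p3,p6},{p2,p3,p6}} U245={{p1,p7},{p3,p6},{p2,p3,p6}} U246={{p7},{p1,p7},{p3,p6},{p2,p3,p6}} U256={{p6},{p1,p7},{p2,p6},{p3,p6},{p2,p3,p6}} U456={{p1,p7},{p3,p6},{p2,p3,p6}}
  U1245={{p3,p6},{p2,p3,p6}} U1246={{p3,p6},{p2,p3,p6}} U1256={{p6},{p2,p6},{p3,p6},{p2,p3,p6}} U1456={{p3,p6},{p2,p3,p6}} U2456={{p1,p7},{p3,p6},{p2,p3,p6}}
  U12456={{p3,p6},{p2,p3,p6}}
C dims 6,10,10,5; δ0: rk 4, SNF 1^4; δ1: rk 6, SNF 1^6; δ2: rk 4, SNF 1^4
degree 0: 6−4−0 = 2 → Ȟ^0 ≅ Z^2
degree 1: 10−6−4 = 0 → Ȟ^1 ≅ 0
degree 2: 10−4−6 = 0 → Ȟ^2 ≅ 0

Ȟ^0 = Z^2, Ȟ^1 = 0, Ȟ^2 = 0


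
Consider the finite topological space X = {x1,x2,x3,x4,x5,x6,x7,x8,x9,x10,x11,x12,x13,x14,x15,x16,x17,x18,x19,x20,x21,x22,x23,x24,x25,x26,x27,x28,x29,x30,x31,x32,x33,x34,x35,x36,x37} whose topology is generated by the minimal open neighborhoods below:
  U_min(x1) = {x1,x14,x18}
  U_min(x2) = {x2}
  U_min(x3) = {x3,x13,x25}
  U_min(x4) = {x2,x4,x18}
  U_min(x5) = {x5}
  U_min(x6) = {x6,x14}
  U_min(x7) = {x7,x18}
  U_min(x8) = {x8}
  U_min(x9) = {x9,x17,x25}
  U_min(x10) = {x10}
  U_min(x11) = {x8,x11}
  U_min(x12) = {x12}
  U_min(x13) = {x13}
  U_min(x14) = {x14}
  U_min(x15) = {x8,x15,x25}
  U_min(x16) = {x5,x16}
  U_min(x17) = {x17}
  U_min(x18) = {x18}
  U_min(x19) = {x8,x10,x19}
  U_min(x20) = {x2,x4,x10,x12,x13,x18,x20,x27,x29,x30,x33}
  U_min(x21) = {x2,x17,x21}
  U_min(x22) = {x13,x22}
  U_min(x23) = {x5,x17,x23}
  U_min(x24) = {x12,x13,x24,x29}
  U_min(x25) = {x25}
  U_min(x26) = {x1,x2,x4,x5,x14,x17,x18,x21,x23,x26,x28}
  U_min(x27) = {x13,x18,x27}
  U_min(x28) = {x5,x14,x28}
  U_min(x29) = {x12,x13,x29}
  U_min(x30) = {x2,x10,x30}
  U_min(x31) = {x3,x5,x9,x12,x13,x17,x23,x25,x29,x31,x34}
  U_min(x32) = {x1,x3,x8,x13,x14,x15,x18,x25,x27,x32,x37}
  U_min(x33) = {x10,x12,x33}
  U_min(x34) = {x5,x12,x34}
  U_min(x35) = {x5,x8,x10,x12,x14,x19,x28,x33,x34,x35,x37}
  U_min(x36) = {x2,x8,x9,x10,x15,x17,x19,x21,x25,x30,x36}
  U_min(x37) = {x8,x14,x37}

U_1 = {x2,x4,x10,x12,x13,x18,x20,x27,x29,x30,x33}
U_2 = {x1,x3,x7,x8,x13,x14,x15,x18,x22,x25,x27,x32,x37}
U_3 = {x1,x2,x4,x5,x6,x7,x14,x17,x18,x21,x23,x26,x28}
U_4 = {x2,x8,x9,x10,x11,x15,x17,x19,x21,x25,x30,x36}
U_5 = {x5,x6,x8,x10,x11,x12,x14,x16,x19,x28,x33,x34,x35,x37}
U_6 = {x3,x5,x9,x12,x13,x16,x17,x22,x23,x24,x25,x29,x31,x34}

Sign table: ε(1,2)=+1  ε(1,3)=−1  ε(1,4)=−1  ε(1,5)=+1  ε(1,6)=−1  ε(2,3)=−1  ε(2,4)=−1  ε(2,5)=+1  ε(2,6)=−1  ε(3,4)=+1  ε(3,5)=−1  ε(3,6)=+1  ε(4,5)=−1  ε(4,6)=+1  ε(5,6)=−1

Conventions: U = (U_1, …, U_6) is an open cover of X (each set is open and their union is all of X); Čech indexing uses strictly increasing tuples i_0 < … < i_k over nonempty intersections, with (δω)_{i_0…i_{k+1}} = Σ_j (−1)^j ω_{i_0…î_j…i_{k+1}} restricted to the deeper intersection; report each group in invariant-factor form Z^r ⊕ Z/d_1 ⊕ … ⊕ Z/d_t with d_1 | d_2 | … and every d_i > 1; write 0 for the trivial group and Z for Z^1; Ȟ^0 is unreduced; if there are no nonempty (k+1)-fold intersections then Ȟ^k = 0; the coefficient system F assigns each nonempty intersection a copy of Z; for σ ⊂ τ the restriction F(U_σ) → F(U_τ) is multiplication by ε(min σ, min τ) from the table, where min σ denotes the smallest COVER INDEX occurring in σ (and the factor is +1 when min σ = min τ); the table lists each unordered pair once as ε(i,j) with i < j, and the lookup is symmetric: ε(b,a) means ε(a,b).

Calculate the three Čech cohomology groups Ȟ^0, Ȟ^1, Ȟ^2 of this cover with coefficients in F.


nonempty overlaps:
  U12={x13,x18,x27} U13={x2,x4,x18} U14={x2,x10,x30} U15={x10,x12,x33} U16={x12,x13,x29} U23={x1,x7,x14,x18} U24={x8,x15,x25} U25={x8,x14,x37} U26={x3,x13,x22,x25} U34={x2,x17,x21} U35={x5,x6,x14,x28} U36={x5,x17,x23} U45={x8,x10,x11,x19} U46={x9,x17,x25} U56={x5,x12,x16,x34}
  U123={x18} U126={x13} U134={x2} U145={x10} U156={x12} U235={x14} U245={x8} U246={x25} U346={x17} U356={x5}
C dims 6,15,10; δ0: rk 5, SNF 1^5; δ1: rk 10, SNF 1^9·2
degree 0: 6−5−0 = 1 → Ȟ^0 ≅ Z
degree 1: 15−10−5 = 0 → Ȟ^1 ≅ 0
degree 2: 10−0−10 = 0 plus torsion [2] → Ȟ^2 ≅ Z/2

Ȟ^0(U;F) ≅ Z; Ȟ^1(U;F) ≅ 0; Ȟ^2(U;F) ≅ Z/2
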